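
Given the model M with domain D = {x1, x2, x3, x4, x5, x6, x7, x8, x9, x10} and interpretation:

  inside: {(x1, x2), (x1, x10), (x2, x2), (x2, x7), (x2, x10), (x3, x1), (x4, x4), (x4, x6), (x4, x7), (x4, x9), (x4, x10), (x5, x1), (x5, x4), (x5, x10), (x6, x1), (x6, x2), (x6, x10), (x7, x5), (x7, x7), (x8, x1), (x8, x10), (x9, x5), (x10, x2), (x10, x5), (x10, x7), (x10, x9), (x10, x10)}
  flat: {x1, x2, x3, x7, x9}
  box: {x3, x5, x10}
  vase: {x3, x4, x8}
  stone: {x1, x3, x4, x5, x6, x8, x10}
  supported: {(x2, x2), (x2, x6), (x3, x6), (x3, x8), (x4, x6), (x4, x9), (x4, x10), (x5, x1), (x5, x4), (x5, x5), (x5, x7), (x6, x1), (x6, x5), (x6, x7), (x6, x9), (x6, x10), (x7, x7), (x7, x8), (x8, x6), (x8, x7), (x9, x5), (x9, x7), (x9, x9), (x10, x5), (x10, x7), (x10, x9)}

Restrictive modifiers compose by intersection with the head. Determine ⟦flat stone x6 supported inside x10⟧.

⟦x6 supported⟧ = {x : ⟨x6, x⟩ ∈ ⟦supported⟧} = {x1, x5, x7, x9, x10}
⟦inside x10⟧ = {x : ⟨x, x10⟩ ∈ ⟦inside⟧} = {x1, x2, x4, x5, x6, x8, x10}
⟦stone⟧ = {x1, x3, x4, x5, x6, x8, x10}
… ∩ ⟦x6 supported⟧ = {x1, x3, x4, x5, x6, x8, x10} ∩ {x1, x5, x7, x9, x10} = {x1, x5, x10}
… ∩ ⟦inside x10⟧ = {x1, x5, x10} ∩ {x1, x2, x4, x5, x6, x8, x10} = {x1, x5, x10}
… ∩ ⟦flat⟧ = {x1, x5, x10} ∩ {x1, x2, x3, x7, x9} = {x1}
So ⟦flat stone x6 supported inside x10⟧ = {x1}.

{x1}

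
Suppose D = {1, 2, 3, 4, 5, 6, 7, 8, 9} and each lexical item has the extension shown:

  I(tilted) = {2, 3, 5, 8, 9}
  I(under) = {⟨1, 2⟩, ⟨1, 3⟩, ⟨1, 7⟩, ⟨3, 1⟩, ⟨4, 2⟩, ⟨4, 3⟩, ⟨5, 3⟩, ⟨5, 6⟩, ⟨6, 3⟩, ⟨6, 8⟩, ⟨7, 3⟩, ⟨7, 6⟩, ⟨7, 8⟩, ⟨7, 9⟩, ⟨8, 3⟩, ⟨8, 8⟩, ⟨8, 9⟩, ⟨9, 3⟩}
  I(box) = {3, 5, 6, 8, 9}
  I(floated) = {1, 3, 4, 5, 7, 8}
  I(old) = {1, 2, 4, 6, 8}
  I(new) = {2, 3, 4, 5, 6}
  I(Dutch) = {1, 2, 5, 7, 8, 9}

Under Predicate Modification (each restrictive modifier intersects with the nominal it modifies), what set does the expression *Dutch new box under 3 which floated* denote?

{5}

⟦under 3⟧ = {x : ⟨x, 3⟩ ∈ ⟦under⟧} = {1, 4, 5, 6, 7, 8, 9}
⟦which floated⟧ = ⟦floated⟧ = {1, 3, 4, 5, 7, 8}
⟦box⟧ = {3, 5, 6, 8, 9}
… ∩ ⟦under 3⟧ = {3, 5, 6, 8, 9} ∩ {1, 4, 5, 6, 7, 8, 9} = {5, 6, 8, 9}
… ∩ ⟦which floated⟧ = {5, 6, 8, 9} ∩ {1, 3, 4, 5, 7, 8} = {5, 8}
… ∩ ⟦Dutch⟧ = {5, 8} ∩ {1, 2, 5, 7, 8, 9} = {5, 8}
… ∩ ⟦new⟧ = {5, 8} ∩ {2, 3, 4, 5, 6} = {5}
So ⟦Dutch new box under 3 which floated⟧ = {5}.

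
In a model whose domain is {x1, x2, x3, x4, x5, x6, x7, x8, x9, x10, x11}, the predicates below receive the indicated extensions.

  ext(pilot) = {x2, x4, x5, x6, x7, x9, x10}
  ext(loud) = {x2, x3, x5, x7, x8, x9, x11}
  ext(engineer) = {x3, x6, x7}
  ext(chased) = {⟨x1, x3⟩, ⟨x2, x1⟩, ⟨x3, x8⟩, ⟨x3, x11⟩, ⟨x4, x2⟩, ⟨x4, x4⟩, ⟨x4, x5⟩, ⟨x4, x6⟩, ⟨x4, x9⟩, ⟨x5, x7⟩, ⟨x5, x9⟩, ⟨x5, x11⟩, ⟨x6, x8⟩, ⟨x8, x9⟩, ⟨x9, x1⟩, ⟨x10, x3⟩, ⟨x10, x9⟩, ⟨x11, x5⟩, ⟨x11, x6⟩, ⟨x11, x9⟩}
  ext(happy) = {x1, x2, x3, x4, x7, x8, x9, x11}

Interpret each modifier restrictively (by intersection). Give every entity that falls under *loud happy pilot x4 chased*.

⟦x4 chased⟧ = {x : ⟨x4, x⟩ ∈ ⟦chased⟧} = {x2, x4, x5, x6, x9}
⟦pilot⟧ = {x2, x4, x5, x6, x7, x9, x10}
… ∩ ⟦x4 chased⟧ = {x2, x4, x5, x6, x7, x9, x10} ∩ {x2, x4, x5, x6, x9} = {x2, x4, x5, x6, x9}
… ∩ ⟦loud⟧ = {x2, x4, x5, x6, x9} ∩ {x2, x3, x5, x7, x8, x9, x11} = {x2, x5, x9}
… ∩ ⟦happy⟧ = {x2, x5, x9} ∩ {x1, x2, x3, x4, x7, x8, x9, x11} = {x2, x9}
So ⟦loud happy pilot x4 chased⟧ = {x2, x9}.

{x2, x9}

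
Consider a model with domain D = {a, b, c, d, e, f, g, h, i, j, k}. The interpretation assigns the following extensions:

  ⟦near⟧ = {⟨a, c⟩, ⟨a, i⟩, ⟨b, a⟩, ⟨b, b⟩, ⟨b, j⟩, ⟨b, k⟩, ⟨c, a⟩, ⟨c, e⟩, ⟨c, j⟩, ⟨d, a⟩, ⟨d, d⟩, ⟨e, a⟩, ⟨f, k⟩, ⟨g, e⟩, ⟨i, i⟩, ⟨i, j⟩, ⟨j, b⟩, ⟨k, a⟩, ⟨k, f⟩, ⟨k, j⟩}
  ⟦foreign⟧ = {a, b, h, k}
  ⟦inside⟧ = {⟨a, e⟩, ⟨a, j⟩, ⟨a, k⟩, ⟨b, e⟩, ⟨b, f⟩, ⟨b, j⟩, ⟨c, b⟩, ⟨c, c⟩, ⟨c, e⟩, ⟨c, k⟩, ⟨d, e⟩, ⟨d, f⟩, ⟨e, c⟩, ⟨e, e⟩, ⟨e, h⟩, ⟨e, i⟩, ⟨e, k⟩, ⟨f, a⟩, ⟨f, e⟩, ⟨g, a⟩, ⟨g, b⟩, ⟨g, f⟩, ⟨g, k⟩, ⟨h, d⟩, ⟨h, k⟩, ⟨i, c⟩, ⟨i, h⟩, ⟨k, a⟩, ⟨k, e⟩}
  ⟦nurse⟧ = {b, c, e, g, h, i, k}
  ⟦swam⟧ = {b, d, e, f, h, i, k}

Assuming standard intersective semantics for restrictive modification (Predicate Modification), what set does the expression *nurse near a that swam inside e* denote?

⟦near a⟧ = {x : ⟨x, a⟩ ∈ ⟦near⟧} = {b, c, d, e, k}
⟦that swam⟧ = ⟦swam⟧ = {b, d, e, f, h, i, k}
⟦inside e⟧ = {x : ⟨x, e⟩ ∈ ⟦inside⟧} = {a, b, c, d, e, f, k}
⟦nurse⟧ = {b, c, e, g, h, i, k}
… ∩ ⟦near a⟧ = {b, c, e, g, h, i, k} ∩ {b, c, d, e, k} = {b, c, e, k}
… ∩ ⟦that swam⟧ = {b, c, e, k} ∩ {b, d, e, f, h, i, k} = {b, e, k}
… ∩ ⟦inside e⟧ = {b, e, k} ∩ {a, b, c, d, e, f, k} = {b, e, k}
So ⟦nurse near a that swam inside e⟧ = {b, e, k}.

{b, e, k}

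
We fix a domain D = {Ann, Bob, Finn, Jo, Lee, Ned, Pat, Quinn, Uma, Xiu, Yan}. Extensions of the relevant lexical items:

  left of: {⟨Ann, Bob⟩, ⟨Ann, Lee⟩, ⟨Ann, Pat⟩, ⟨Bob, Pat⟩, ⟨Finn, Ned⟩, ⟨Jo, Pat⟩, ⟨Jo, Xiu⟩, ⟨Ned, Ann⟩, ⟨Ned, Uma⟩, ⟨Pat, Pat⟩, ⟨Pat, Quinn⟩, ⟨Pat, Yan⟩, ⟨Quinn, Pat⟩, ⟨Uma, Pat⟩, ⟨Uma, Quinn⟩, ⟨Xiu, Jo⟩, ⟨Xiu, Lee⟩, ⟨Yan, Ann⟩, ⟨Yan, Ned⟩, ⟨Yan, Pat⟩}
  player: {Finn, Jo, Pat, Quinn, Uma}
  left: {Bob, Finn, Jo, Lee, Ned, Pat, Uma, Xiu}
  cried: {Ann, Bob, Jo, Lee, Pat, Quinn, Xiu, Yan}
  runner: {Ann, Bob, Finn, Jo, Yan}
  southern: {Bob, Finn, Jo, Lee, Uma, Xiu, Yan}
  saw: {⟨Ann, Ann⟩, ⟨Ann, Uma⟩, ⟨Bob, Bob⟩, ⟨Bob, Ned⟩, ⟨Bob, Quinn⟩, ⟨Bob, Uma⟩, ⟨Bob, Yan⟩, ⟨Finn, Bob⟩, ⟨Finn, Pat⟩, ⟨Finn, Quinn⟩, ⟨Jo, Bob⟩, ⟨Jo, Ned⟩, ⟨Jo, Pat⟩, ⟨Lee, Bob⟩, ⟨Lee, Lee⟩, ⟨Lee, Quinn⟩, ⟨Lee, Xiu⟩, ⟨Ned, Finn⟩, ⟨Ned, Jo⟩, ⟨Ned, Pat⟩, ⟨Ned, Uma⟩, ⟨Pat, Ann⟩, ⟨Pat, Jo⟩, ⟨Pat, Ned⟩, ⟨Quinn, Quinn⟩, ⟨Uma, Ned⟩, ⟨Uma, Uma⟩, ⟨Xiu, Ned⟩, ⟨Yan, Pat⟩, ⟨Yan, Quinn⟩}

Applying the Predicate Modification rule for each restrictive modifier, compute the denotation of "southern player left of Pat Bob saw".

{Uma}

⟦left of Pat⟧ = {x : ⟨x, Pat⟩ ∈ ⟦left of⟧} = {Ann, Bob, Jo, Pat, Quinn, Uma, Yan}
⟦Bob saw⟧ = {x : ⟨Bob, x⟩ ∈ ⟦saw⟧} = {Bob, Ned, Quinn, Uma, Yan}
⟦player⟧ = {Finn, Jo, Pat, Quinn, Uma}
… ∩ ⟦left of Pat⟧ = {Finn, Jo, Pat, Quinn, Uma} ∩ {Ann, Bob, Jo, Pat, Quinn, Uma, Yan} = {Jo, Pat, Quinn, Uma}
… ∩ ⟦Bob saw⟧ = {Jo, Pat, Quinn, Uma} ∩ {Bob, Ned, Quinn, Uma, Yan} = {Quinn, Uma}
… ∩ ⟦southern⟧ = {Quinn, Uma} ∩ {Bob, Finn, Jo, Lee, Uma, Xiu, Yan} = {Uma}
So ⟦southern player left of Pat Bob saw⟧ = {Uma}.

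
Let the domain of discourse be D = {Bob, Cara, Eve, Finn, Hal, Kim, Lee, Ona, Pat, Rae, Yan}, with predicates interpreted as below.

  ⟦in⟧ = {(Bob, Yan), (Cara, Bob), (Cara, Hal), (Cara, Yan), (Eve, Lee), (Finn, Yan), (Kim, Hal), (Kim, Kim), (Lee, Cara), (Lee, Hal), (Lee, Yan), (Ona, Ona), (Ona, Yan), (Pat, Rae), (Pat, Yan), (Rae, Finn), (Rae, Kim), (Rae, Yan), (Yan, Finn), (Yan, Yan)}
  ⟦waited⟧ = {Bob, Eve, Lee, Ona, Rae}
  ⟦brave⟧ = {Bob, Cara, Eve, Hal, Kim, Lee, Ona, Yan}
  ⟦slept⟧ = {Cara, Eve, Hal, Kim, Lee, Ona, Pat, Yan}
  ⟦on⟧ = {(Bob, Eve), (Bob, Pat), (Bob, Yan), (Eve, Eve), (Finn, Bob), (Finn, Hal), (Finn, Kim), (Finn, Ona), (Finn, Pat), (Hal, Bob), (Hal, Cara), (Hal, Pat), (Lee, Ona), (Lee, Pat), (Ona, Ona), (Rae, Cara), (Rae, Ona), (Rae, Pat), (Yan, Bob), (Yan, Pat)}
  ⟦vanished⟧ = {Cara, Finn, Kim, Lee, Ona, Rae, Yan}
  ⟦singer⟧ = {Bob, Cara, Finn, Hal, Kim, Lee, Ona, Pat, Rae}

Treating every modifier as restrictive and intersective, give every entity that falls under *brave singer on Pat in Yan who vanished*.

{Lee}

⟦on Pat⟧ = {x : ⟨x, Pat⟩ ∈ ⟦on⟧} = {Bob, Finn, Hal, Lee, Rae, Yan}
⟦in Yan⟧ = {x : ⟨x, Yan⟩ ∈ ⟦in⟧} = {Bob, Cara, Finn, Lee, Ona, Pat, Rae, Yan}
⟦who vanished⟧ = ⟦vanished⟧ = {Cara, Finn, Kim, Lee, Ona, Rae, Yan}
⟦singer⟧ = {Bob, Cara, Finn, Hal, Kim, Lee, Ona, Pat, Rae}
… ∩ ⟦on Pat⟧ = {Bob, Cara, Finn, Hal, Kim, Lee, Ona, Pat, Rae} ∩ {Bob, Finn, Hal, Lee, Rae, Yan} = {Bob, Finn, Hal, Lee, Rae}
… ∩ ⟦in Yan⟧ = {Bob, Finn, Hal, Lee, Rae} ∩ {Bob, Cara, Finn, Lee, Ona, Pat, Rae, Yan} = {Bob, Finn, Lee, Rae}
… ∩ ⟦who vanished⟧ = {Bob, Finn, Lee, Rae} ∩ {Cara, Finn, Kim, Lee, Ona, Rae, Yan} = {Finn, Lee, Rae}
… ∩ ⟦brave⟧ = {Finn, Lee, Rae} ∩ {Bob, Cara, Eve, Hal, Kim, Lee, Ona, Yan} = {Lee}
So ⟦brave singer on Pat in Yan who vanished⟧ = {Lee}.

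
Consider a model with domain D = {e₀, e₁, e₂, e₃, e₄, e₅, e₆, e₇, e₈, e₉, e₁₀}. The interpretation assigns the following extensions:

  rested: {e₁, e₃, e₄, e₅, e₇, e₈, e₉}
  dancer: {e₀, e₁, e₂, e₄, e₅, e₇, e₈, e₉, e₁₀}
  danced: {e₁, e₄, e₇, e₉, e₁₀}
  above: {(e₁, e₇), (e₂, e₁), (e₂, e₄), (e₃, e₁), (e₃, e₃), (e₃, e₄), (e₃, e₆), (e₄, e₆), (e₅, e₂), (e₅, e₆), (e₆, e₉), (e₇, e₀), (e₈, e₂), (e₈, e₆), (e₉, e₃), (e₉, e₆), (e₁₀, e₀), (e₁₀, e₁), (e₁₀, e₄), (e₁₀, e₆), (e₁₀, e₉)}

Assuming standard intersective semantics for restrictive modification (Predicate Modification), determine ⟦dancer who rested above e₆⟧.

⟦who rested⟧ = ⟦rested⟧ = {e₁, e₃, e₄, e₅, e₇, e₈, e₉}
⟦above e₆⟧ = {x : ⟨x, e₆⟩ ∈ ⟦above⟧} = {e₃, e₄, e₅, e₈, e₉, e₁₀}
⟦dancer⟧ = {e₀, e₁, e₂, e₄, e₅, e₇, e₈, e₉, e₁₀}
… ∩ ⟦who rested⟧ = {e₀, e₁, e₂, e₄, e₅, e₇, e₈, e₉, e₁₀} ∩ {e₁, e₃, e₄, e₅, e₇, e₈, e₉} = {e₁, e₄, e₅, e₇, e₈, e₉}
… ∩ ⟦above e₆⟧ = {e₁, e₄, e₅, e₇, e₈, e₉} ∩ {e₃, e₄, e₅, e₈, e₉, e₁₀} = {e₄, e₅, e₈, e₉}
So ⟦dancer who rested above e₆⟧ = {e₄, e₅, e₈, e₉}.

{e₄, e₅, e₈, e₉}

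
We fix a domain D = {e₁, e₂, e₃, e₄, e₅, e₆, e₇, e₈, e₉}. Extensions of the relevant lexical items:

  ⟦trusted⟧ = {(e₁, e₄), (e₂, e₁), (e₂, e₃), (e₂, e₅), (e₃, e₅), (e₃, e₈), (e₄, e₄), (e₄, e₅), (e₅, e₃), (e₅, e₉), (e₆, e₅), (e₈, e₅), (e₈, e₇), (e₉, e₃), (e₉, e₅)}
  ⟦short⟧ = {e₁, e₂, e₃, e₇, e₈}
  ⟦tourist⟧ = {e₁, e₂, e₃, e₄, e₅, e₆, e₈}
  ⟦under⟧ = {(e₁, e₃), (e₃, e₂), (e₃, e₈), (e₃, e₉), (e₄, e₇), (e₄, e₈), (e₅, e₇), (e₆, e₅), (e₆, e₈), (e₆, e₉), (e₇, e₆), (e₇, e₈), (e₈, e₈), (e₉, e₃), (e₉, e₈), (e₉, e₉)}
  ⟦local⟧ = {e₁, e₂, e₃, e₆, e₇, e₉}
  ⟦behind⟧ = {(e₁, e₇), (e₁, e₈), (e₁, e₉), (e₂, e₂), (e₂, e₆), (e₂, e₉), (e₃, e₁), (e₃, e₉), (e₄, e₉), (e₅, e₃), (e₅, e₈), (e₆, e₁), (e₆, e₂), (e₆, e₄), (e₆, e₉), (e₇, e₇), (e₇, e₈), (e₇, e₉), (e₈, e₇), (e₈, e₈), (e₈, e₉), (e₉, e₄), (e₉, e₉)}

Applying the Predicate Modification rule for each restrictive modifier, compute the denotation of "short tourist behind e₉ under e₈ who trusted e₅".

⟦behind e₉⟧ = {x : ⟨x, e₉⟩ ∈ ⟦behind⟧} = {e₁, e₂, e₃, e₄, e₆, e₇, e₈, e₉}
⟦under e₈⟧ = {x : ⟨x, e₈⟩ ∈ ⟦under⟧} = {e₃, e₄, e₆, e₇, e₈, e₉}
⟦who trusted e₅⟧ = {x : ⟨x, e₅⟩ ∈ ⟦trusted⟧} = {e₂, e₃, e₄, e₆, e₈, e₉}
⟦tourist⟧ = {e₁, e₂, e₃, e₄, e₅, e₆, e₈}
… ∩ ⟦behind e₉⟧ = {e₁, e₂, e₃, e₄, e₅, e₆, e₈} ∩ {e₁, e₂, e₃, e₄, e₆, e₇, e₈, e₉} = {e₁, e₂, e₃, e₄, e₆, e₈}
… ∩ ⟦under e₈⟧ = {e₁, e₂, e₃, e₄, e₆, e₈} ∩ {e₃, e₄, e₆, e₇, e₈, e₉} = {e₃, e₄, e₆, e₈}
… ∩ ⟦who trusted e₅⟧ = {e₃, e₄, e₆, e₈} ∩ {e₂, e₃, e₄, e₆, e₈, e₉} = {e₃, e₄, e₆, e₈}
… ∩ ⟦short⟧ = {e₃, e₄, e₆, e₈} ∩ {e₁, e₂, e₃, e₇, e₈} = {e₃, e₈}
So ⟦short tourist behind e₉ under e₈ who trusted e₅⟧ = {e₃, e₈}.

{e₃, e₈}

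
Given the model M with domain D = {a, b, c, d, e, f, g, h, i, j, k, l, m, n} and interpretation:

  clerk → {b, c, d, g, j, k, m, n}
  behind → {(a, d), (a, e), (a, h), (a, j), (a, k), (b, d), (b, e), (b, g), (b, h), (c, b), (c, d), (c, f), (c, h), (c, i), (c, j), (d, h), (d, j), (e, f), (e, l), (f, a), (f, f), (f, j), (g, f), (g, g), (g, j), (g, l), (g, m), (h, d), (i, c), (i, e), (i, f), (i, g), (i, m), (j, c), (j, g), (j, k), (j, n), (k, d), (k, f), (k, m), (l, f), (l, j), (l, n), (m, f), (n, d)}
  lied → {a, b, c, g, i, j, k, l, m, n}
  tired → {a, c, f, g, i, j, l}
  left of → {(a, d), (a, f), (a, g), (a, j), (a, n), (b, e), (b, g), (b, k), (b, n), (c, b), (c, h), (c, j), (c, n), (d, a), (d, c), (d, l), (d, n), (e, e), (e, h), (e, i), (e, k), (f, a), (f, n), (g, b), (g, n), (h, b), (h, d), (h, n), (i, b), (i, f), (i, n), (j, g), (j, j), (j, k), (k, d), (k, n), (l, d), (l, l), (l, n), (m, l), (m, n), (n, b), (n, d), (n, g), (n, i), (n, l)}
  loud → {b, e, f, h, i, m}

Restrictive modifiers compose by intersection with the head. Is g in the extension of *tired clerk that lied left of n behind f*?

yes

⟦that lied⟧ = ⟦lied⟧ = {a, b, c, g, i, j, k, l, m, n}
⟦left of n⟧ = {x : ⟨x, n⟩ ∈ ⟦left of⟧} = {a, b, c, d, f, g, h, i, k, l, m}
⟦behind f⟧ = {x : ⟨x, f⟩ ∈ ⟦behind⟧} = {c, e, f, g, i, k, l, m}
⟦clerk⟧ = {b, c, d, g, j, k, m, n}
… ∩ ⟦that lied⟧ = {b, c, d, g, j, k, m, n} ∩ {a, b, c, g, i, j, k, l, m, n} = {b, c, g, j, k, m, n}
… ∩ ⟦left of n⟧ = {b, c, g, j, k, m, n} ∩ {a, b, c, d, f, g, h, i, k, l, m} = {b, c, g, k, m}
… ∩ ⟦behind f⟧ = {b, c, g, k, m} ∩ {c, e, f, g, i, k, l, m} = {c, g, k, m}
… ∩ ⟦tired⟧ = {c, g, k, m} ∩ {a, c, f, g, i, j, l} = {c, g}
⟦tired clerk that lied left of n behind f⟧ = {c, g}; g ∈ this set.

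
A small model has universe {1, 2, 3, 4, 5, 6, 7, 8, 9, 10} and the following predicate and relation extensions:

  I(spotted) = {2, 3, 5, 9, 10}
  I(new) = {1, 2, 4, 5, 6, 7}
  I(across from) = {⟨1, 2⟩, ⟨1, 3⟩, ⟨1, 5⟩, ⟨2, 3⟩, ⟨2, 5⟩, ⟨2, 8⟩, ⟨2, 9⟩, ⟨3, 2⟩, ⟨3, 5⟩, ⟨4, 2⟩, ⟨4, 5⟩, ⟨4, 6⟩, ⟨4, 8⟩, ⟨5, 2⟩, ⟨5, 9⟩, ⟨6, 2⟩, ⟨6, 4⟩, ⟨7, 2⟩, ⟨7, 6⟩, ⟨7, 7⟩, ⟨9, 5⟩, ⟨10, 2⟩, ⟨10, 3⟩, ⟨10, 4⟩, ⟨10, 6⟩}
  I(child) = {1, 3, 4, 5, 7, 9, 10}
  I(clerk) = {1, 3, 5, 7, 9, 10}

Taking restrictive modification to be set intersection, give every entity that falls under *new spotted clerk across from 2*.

{5}

⟦across from 2⟧ = {x : ⟨x, 2⟩ ∈ ⟦across from⟧} = {1, 3, 4, 5, 6, 7, 10}
⟦clerk⟧ = {1, 3, 5, 7, 9, 10}
… ∩ ⟦across from 2⟧ = {1, 3, 5, 7, 9, 10} ∩ {1, 3, 4, 5, 6, 7, 10} = {1, 3, 5, 7, 10}
… ∩ ⟦new⟧ = {1, 3, 5, 7, 10} ∩ {1, 2, 4, 5, 6, 7} = {1, 5, 7}
… ∩ ⟦spotted⟧ = {1, 5, 7} ∩ {2, 3, 5, 9, 10} = {5}
So ⟦new spotted clerk across from 2⟧ = {5}.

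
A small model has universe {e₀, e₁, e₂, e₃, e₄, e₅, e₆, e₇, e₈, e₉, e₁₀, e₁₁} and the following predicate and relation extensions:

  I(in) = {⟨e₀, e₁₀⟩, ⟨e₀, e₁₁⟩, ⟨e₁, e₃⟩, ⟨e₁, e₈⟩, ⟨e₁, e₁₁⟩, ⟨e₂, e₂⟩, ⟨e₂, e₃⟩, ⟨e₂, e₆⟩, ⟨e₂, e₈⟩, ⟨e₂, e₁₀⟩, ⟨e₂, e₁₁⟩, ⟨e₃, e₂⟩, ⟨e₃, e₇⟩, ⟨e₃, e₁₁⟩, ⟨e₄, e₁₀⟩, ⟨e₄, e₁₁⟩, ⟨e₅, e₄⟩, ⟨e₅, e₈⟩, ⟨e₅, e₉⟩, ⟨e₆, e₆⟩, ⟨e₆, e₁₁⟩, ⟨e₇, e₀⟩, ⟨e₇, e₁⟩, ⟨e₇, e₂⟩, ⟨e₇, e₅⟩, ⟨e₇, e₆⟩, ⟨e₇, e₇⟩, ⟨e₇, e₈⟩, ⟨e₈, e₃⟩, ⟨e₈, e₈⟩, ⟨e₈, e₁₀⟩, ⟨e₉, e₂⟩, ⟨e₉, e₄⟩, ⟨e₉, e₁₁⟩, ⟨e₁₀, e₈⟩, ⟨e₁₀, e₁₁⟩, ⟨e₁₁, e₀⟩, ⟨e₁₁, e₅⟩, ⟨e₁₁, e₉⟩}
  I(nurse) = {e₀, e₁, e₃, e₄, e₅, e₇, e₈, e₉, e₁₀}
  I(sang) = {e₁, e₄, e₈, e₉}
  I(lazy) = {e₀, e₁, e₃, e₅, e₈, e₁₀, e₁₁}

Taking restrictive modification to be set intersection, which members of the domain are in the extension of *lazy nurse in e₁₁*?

{e₀, e₁, e₃, e₁₀}

⟦in e₁₁⟧ = {x : ⟨x, e₁₁⟩ ∈ ⟦in⟧} = {e₀, e₁, e₂, e₃, e₄, e₆, e₉, e₁₀}
⟦nurse⟧ = {e₀, e₁, e₃, e₄, e₅, e₇, e₈, e₉, e₁₀}
… ∩ ⟦in e₁₁⟧ = {e₀, e₁, e₃, e₄, e₅, e₇, e₈, e₉, e₁₀} ∩ {e₀, e₁, e₂, e₃, e₄, e₆, e₉, e₁₀} = {e₀, e₁, e₃, e₄, e₉, e₁₀}
… ∩ ⟦lazy⟧ = {e₀, e₁, e₃, e₄, e₉, e₁₀} ∩ {e₀, e₁, e₃, e₅, e₈, e₁₀, e₁₁} = {e₀, e₁, e₃, e₁₀}
So ⟦lazy nurse in e₁₁⟧ = {e₀, e₁, e₃, e₁₀}.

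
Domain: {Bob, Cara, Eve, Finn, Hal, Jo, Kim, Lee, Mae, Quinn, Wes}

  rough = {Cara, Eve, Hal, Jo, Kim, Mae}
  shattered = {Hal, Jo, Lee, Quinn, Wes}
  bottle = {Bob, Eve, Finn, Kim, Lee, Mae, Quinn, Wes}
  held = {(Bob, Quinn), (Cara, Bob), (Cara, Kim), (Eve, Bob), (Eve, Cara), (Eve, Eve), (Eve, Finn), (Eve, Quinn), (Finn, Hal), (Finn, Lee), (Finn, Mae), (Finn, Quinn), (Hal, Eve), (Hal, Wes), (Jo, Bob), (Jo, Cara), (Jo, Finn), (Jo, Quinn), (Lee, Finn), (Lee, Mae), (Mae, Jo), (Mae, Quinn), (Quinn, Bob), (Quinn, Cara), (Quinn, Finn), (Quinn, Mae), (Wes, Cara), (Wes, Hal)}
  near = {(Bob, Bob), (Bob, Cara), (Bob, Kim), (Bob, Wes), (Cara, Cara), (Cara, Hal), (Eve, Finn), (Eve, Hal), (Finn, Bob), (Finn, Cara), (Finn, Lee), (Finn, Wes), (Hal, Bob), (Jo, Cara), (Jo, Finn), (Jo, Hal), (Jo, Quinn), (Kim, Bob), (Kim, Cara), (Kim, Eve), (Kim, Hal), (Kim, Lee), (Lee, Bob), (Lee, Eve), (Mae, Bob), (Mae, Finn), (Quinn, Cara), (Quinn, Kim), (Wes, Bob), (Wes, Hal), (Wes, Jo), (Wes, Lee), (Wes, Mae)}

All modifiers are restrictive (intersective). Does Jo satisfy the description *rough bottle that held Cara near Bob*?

no

⟦that held Cara⟧ = {x : ⟨x, Cara⟩ ∈ ⟦held⟧} = {Eve, Jo, Quinn, Wes}
⟦near Bob⟧ = {x : ⟨x, Bob⟩ ∈ ⟦near⟧} = {Bob, Finn, Hal, Kim, Lee, Mae, Wes}
⟦bottle⟧ = {Bob, Eve, Finn, Kim, Lee, Mae, Quinn, Wes}
… ∩ ⟦that held Cara⟧ = {Bob, Eve, Finn, Kim, Lee, Mae, Quinn, Wes} ∩ {Eve, Jo, Quinn, Wes} = {Eve, Quinn, Wes}
… ∩ ⟦near Bob⟧ = {Eve, Quinn, Wes} ∩ {Bob, Finn, Hal, Kim, Lee, Mae, Wes} = {Wes}
… ∩ ⟦rough⟧ = {Wes} ∩ {Cara, Eve, Hal, Jo, Kim, Mae} = ∅
⟦rough bottle that held Cara near Bob⟧ = ∅; Jo ∉ this set.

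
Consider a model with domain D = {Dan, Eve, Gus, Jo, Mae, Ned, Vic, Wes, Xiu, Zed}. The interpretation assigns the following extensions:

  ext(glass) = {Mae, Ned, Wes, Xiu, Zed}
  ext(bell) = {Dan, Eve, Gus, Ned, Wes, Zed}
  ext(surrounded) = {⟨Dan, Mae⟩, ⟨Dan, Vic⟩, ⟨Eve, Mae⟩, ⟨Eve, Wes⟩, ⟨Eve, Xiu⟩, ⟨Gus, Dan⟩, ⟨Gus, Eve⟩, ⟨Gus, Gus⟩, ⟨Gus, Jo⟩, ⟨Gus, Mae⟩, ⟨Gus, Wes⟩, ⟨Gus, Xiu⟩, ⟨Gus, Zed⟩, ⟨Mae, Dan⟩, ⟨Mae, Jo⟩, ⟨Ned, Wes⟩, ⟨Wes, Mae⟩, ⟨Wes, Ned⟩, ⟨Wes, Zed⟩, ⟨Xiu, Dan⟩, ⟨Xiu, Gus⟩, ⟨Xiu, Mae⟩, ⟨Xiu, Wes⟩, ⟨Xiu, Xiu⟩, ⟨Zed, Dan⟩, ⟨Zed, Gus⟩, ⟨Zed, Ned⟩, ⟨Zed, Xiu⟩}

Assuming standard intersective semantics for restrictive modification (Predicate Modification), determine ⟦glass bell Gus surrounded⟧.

⟦Gus surrounded⟧ = {x : ⟨Gus, x⟩ ∈ ⟦surrounded⟧} = {Dan, Eve, Gus, Jo, Mae, Wes, Xiu, Zed}
⟦bell⟧ = {Dan, Eve, Gus, Ned, Wes, Zed}
… ∩ ⟦Gus surrounded⟧ = {Dan, Eve, Gus, Ned, Wes, Zed} ∩ {Dan, Eve, Gus, Jo, Mae, Wes, Xiu, Zed} = {Dan, Eve, Gus, Wes, Zed}
… ∩ ⟦glass⟧ = {Dan, Eve, Gus, Wes, Zed} ∩ {Mae, Ned, Wes, Xiu, Zed} = {Wes, Zed}
So ⟦glass bell Gus surrounded⟧ = {Wes, Zed}.

{Wes, Zed}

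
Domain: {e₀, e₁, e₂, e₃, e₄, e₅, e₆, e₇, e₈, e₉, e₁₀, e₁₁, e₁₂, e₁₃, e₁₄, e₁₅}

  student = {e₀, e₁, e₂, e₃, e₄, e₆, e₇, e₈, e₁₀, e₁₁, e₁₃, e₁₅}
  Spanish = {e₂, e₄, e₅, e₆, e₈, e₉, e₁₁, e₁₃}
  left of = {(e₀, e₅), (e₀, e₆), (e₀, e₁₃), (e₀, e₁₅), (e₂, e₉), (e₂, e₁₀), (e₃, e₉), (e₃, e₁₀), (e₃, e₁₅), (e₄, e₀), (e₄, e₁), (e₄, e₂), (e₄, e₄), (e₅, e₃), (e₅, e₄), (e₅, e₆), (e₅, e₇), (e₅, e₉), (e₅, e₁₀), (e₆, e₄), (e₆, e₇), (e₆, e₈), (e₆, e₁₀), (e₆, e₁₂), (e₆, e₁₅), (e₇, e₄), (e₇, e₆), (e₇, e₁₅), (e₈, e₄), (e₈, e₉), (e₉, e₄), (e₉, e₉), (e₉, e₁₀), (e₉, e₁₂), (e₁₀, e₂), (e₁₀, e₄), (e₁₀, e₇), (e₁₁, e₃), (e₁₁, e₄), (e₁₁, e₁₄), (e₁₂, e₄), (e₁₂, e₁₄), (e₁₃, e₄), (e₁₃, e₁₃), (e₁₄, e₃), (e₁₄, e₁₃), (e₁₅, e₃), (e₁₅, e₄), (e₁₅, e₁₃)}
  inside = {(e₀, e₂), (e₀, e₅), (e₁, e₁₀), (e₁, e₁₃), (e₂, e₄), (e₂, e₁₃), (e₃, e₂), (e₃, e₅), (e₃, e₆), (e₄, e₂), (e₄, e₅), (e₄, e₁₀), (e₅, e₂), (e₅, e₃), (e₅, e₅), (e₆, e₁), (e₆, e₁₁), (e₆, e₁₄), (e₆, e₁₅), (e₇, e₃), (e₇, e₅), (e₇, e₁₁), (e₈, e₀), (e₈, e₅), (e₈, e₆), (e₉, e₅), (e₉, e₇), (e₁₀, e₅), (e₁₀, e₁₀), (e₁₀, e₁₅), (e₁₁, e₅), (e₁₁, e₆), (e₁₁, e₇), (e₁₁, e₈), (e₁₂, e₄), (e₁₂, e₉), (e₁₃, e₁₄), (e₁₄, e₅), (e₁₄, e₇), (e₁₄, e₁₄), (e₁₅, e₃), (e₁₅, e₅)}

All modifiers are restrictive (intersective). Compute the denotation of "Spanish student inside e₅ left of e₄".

⟦inside e₅⟧ = {x : ⟨x, e₅⟩ ∈ ⟦inside⟧} = {e₀, e₃, e₄, e₅, e₇, e₈, e₉, e₁₀, e₁₁, e₁₄, e₁₅}
⟦left of e₄⟧ = {x : ⟨x, e₄⟩ ∈ ⟦left of⟧} = {e₄, e₅, e₆, e₇, e₈, e₉, e₁₀, e₁₁, e₁₂, e₁₃, e₁₅}
⟦student⟧ = {e₀, e₁, e₂, e₃, e₄, e₆, e₇, e₈, e₁₀, e₁₁, e₁₃, e₁₅}
… ∩ ⟦inside e₅⟧ = {e₀, e₁, e₂, e₃, e₄, e₆, e₇, e₈, e₁₀, e₁₁, e₁₃, e₁₅} ∩ {e₀, e₃, e₄, e₅, e₇, e₈, e₉, e₁₀, e₁₁, e₁₄, e₁₅} = {e₀, e₃, e₄, e₇, e₈, e₁₀, e₁₁, e₁₅}
… ∩ ⟦left of e₄⟧ = {e₀, e₃, e₄, e₇, e₈, e₁₀, e₁₁, e₁₅} ∩ {e₄, e₅, e₆, e₇, e₈, e₉, e₁₀, e₁₁, e₁₂, e₁₃, e₁₅} = {e₄, e₇, e₈, e₁₀, e₁₁, e₁₅}
… ∩ ⟦Spanish⟧ = {e₄, e₇, e₈, e₁₀, e₁₁, e₁₅} ∩ {e₂, e₄, e₅, e₆, e₈, e₉, e₁₁, e₁₃} = {e₄, e₈, e₁₁}
So ⟦Spanish student inside e₅ left of e₄⟧ = {e₄, e₈, e₁₁}.

{e₄, e₈, e₁₁}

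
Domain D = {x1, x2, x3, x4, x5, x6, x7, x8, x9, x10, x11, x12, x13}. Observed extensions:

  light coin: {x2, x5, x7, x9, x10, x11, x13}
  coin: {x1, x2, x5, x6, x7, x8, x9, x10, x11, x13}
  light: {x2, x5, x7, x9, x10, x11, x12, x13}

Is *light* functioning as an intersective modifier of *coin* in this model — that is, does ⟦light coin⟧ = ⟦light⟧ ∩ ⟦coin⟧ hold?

yes

⟦light⟧ ∩ ⟦coin⟧ = {x2, x5, x7, x9, x10, x11, x12, x13} ∩ {x1, x2, x5, x6, x7, x8, x9, x10, x11, x13} = {x2, x5, x7, x9, x10, x11, x13}
Observed ⟦light coin⟧ = {x2, x5, x7, x9, x10, x11, x13}.
These coincide, so the modifier is intersective here.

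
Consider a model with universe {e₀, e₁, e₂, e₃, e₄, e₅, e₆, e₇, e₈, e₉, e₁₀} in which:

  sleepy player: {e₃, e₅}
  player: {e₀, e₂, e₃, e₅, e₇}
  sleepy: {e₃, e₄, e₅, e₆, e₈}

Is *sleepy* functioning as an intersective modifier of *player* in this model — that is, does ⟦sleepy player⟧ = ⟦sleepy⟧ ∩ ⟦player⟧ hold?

⟦sleepy⟧ ∩ ⟦player⟧ = {e₃, e₄, e₅, e₆, e₈} ∩ {e₀, e₂, e₃, e₅, e₇} = {e₃, e₅}
Observed ⟦sleepy player⟧ = {e₃, e₅}.
These coincide, so the modifier is intersective here.

yes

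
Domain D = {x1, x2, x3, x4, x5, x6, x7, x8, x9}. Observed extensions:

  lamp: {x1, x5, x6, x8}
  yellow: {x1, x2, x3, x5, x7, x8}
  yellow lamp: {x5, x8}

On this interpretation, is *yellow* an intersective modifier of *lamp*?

⟦yellow⟧ ∩ ⟦lamp⟧ = {x1, x2, x3, x5, x7, x8} ∩ {x1, x5, x6, x8} = {x1, x5, x8}
Observed ⟦yellow lamp⟧ = {x5, x8}.
These differ, so the modifier is not intersective in this model.

no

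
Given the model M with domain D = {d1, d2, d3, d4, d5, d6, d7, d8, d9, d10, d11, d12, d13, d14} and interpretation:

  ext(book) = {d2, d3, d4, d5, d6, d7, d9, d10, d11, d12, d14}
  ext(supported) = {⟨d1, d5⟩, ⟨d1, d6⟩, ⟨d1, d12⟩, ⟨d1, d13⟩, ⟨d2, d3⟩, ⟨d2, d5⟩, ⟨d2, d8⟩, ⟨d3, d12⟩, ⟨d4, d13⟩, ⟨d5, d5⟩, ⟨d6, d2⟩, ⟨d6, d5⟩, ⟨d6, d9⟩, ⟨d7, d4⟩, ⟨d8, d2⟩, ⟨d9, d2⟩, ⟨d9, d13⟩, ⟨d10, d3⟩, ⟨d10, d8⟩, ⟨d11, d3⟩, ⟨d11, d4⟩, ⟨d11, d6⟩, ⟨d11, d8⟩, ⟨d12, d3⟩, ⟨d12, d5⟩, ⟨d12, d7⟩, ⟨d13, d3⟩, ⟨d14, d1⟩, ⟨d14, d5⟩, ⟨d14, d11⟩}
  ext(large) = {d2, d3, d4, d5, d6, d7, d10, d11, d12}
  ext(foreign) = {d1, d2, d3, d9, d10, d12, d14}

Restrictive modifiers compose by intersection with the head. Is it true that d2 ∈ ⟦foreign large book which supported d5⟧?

⟦which supported d5⟧ = {x : ⟨x, d5⟩ ∈ ⟦supported⟧} = {d1, d2, d5, d6, d12, d14}
⟦book⟧ = {d2, d3, d4, d5, d6, d7, d9, d10, d11, d12, d14}
… ∩ ⟦which supported d5⟧ = {d2, d3, d4, d5, d6, d7, d9, d10, d11, d12, d14} ∩ {d1, d2, d5, d6, d12, d14} = {d2, d5, d6, d12, d14}
… ∩ ⟦foreign⟧ = {d2, d5, d6, d12, d14} ∩ {d1, d2, d3, d9, d10, d12, d14} = {d2, d12, d14}
… ∩ ⟦large⟧ = {d2, d12, d14} ∩ {d2, d3, d4, d5, d6, d7, d10, d11, d12} = {d2, d12}
⟦foreign large book which supported d5⟧ = {d2, d12}; d2 ∈ this set.

yes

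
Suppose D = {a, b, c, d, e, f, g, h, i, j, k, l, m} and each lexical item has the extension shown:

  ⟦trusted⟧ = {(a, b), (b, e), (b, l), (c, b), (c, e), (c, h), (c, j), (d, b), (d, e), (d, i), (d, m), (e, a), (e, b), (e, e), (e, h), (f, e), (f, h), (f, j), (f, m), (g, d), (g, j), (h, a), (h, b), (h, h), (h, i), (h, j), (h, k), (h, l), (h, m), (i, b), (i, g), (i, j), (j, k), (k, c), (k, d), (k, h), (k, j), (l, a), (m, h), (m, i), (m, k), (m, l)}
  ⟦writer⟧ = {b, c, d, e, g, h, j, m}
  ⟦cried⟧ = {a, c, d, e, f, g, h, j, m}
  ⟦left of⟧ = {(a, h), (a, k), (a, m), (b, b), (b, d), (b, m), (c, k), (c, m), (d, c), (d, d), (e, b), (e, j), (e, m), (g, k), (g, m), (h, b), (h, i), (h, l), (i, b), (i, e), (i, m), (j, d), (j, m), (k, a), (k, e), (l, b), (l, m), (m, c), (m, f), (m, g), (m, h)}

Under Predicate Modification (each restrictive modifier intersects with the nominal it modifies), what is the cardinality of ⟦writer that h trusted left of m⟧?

2

⟦that h trusted⟧ = {x : ⟨h, x⟩ ∈ ⟦trusted⟧} = {a, b, h, i, j, k, l, m}
⟦left of m⟧ = {x : ⟨x, m⟩ ∈ ⟦left of⟧} = {a, b, c, e, g, i, j, l}
⟦writer⟧ = {b, c, d, e, g, h, j, m}
… ∩ ⟦that h trusted⟧ = {b, c, d, e, g, h, j, m} ∩ {a, b, h, i, j, k, l, m} = {b, h, j, m}
… ∩ ⟦left of m⟧ = {b, h, j, m} ∩ {a, b, c, e, g, i, j, l} = {b, j}
⟦writer that h trusted left of m⟧ = {b, j}, so the cardinality is 2.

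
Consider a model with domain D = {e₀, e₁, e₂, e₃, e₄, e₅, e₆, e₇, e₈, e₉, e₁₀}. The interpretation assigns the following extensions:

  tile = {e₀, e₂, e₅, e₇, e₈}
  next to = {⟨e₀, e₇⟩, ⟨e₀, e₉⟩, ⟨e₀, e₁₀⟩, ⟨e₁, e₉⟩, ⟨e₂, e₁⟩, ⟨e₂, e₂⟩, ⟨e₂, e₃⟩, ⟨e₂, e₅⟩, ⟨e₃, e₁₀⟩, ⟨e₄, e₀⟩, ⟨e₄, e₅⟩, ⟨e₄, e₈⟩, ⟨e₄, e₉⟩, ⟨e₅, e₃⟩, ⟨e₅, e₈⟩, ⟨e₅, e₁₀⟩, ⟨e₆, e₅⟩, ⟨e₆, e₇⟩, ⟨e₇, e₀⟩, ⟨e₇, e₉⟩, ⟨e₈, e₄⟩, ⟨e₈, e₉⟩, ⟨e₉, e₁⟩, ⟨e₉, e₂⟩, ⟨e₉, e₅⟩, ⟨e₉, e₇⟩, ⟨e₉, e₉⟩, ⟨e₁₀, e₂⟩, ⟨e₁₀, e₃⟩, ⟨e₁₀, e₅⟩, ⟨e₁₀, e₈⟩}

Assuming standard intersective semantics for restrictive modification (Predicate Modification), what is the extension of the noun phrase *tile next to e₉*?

⟦next to e₉⟧ = {x : ⟨x, e₉⟩ ∈ ⟦next to⟧} = {e₀, e₁, e₄, e₇, e₈, e₉}
⟦tile⟧ = {e₀, e₂, e₅, e₇, e₈}
… ∩ ⟦next to e₉⟧ = {e₀, e₂, e₅, e₇, e₈} ∩ {e₀, e₁, e₄, e₇, e₈, e₉} = {e₀, e₇, e₈}
So ⟦tile next to e₉⟧ = {e₀, e₇, e₈}.

{e₀, e₇, e₈}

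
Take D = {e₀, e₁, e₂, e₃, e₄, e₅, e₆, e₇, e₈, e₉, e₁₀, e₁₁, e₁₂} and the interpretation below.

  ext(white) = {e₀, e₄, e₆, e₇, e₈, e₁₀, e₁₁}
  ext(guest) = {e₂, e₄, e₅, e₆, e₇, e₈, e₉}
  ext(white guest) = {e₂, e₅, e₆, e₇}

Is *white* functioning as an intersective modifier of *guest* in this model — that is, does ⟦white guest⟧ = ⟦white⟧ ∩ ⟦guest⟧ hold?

⟦white⟧ ∩ ⟦guest⟧ = {e₀, e₄, e₆, e₇, e₈, e₁₀, e₁₁} ∩ {e₂, e₄, e₅, e₆, e₇, e₈, e₉} = {e₄, e₆, e₇, e₈}
Observed ⟦white guest⟧ = {e₂, e₅, e₆, e₇}.
These differ, so the modifier is not intersective in this model.

no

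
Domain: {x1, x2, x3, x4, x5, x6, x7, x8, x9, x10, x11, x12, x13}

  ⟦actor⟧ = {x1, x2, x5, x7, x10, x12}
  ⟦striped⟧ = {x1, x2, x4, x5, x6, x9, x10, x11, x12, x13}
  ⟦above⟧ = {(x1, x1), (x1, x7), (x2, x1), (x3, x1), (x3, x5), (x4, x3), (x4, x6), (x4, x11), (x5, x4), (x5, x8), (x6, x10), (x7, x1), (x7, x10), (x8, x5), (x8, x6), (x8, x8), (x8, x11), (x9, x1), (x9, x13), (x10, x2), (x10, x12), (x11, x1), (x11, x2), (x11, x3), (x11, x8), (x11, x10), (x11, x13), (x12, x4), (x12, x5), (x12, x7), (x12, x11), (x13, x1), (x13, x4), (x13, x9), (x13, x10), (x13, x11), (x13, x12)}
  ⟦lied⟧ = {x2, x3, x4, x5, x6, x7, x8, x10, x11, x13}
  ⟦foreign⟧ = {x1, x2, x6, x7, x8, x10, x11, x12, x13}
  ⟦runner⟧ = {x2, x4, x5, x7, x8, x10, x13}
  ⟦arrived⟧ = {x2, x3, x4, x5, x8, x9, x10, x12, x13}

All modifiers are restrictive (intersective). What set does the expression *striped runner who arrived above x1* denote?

{x2, x13}

⟦who arrived⟧ = ⟦arrived⟧ = {x2, x3, x4, x5, x8, x9, x10, x12, x13}
⟦above x1⟧ = {x : ⟨x, x1⟩ ∈ ⟦above⟧} = {x1, x2, x3, x7, x9, x11, x13}
⟦runner⟧ = {x2, x4, x5, x7, x8, x10, x13}
… ∩ ⟦who arrived⟧ = {x2, x4, x5, x7, x8, x10, x13} ∩ {x2, x3, x4, x5, x8, x9, x10, x12, x13} = {x2, x4, x5, x8, x10, x13}
… ∩ ⟦above x1⟧ = {x2, x4, x5, x8, x10, x13} ∩ {x1, x2, x3, x7, x9, x11, x13} = {x2, x13}
… ∩ ⟦striped⟧ = {x2, x13} ∩ {x1, x2, x4, x5, x6, x9, x10, x11, x12, x13} = {x2, x13}
So ⟦striped runner who arrived above x1⟧ = {x2, x13}.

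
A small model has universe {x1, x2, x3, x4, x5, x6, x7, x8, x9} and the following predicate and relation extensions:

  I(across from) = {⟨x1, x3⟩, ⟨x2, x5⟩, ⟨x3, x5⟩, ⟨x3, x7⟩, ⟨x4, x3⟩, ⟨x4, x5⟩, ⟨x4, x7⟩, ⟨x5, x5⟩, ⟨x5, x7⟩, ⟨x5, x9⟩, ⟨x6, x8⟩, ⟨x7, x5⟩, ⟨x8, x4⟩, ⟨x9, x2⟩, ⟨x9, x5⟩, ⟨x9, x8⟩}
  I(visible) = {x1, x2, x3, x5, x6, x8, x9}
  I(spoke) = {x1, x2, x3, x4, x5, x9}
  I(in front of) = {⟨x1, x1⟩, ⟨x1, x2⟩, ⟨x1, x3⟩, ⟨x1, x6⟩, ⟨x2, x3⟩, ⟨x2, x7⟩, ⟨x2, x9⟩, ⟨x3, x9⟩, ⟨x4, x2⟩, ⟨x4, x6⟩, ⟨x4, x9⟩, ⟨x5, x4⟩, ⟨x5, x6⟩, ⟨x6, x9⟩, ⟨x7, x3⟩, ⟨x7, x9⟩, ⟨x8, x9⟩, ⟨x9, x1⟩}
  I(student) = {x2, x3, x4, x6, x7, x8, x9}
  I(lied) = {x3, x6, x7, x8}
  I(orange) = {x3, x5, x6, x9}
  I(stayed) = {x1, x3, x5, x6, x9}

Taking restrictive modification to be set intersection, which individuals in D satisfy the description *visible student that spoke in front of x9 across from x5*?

{x2, x3}

⟦that spoke⟧ = ⟦spoke⟧ = {x1, x2, x3, x4, x5, x9}
⟦in front of x9⟧ = {x : ⟨x, x9⟩ ∈ ⟦in front of⟧} = {x2, x3, x4, x6, x7, x8}
⟦across from x5⟧ = {x : ⟨x, x5⟩ ∈ ⟦across from⟧} = {x2, x3, x4, x5, x7, x9}
⟦student⟧ = {x2, x3, x4, x6, x7, x8, x9}
… ∩ ⟦that spoke⟧ = {x2, x3, x4, x6, x7, x8, x9} ∩ {x1, x2, x3, x4, x5, x9} = {x2, x3, x4, x9}
… ∩ ⟦in front of x9⟧ = {x2, x3, x4, x9} ∩ {x2, x3, x4, x6, x7, x8} = {x2, x3, x4}
… ∩ ⟦across from x5⟧ = {x2, x3, x4} ∩ {x2, x3, x4, x5, x7, x9} = {x2, x3, x4}
… ∩ ⟦visible⟧ = {x2, x3, x4} ∩ {x1, x2, x3, x5, x6, x8, x9} = {x2, x3}
So ⟦visible student that spoke in front of x9 across from x5⟧ = {x2, x3}.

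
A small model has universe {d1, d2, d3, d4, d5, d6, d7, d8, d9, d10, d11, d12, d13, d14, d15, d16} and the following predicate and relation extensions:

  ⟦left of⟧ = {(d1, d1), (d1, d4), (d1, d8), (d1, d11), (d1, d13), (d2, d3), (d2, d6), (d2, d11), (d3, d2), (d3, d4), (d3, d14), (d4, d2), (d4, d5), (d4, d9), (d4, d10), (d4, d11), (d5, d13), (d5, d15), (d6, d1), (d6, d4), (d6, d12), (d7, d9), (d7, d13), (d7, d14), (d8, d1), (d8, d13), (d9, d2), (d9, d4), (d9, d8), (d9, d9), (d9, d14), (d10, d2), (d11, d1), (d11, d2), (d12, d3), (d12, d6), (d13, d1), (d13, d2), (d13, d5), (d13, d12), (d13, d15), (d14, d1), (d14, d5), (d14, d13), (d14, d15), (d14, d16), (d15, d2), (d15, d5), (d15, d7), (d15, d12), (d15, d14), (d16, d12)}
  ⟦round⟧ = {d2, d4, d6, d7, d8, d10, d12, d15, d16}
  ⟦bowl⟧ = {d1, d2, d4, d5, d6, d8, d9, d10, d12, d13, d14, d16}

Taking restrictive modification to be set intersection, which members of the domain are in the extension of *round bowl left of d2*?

{d4, d10}

⟦left of d2⟧ = {x : ⟨x, d2⟩ ∈ ⟦left of⟧} = {d3, d4, d9, d10, d11, d13, d15}
⟦bowl⟧ = {d1, d2, d4, d5, d6, d8, d9, d10, d12, d13, d14, d16}
… ∩ ⟦left of d2⟧ = {d1, d2, d4, d5, d6, d8, d9, d10, d12, d13, d14, d16} ∩ {d3, d4, d9, d10, d11, d13, d15} = {d4, d9, d10, d13}
… ∩ ⟦round⟧ = {d4, d9, d10, d13} ∩ {d2, d4, d6, d7, d8, d10, d12, d15, d16} = {d4, d10}
So ⟦round bowl left of d2⟧ = {d4, d10}.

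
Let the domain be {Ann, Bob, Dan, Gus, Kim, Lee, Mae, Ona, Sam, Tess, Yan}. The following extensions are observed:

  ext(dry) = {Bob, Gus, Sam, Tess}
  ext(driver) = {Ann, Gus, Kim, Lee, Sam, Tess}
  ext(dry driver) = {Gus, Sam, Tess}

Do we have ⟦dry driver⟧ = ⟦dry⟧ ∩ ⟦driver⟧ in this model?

yes

⟦dry⟧ ∩ ⟦driver⟧ = {Bob, Gus, Sam, Tess} ∩ {Ann, Gus, Kim, Lee, Sam, Tess} = {Gus, Sam, Tess}
Observed ⟦dry driver⟧ = {Gus, Sam, Tess}.
These coincide, so the modifier is intersective here.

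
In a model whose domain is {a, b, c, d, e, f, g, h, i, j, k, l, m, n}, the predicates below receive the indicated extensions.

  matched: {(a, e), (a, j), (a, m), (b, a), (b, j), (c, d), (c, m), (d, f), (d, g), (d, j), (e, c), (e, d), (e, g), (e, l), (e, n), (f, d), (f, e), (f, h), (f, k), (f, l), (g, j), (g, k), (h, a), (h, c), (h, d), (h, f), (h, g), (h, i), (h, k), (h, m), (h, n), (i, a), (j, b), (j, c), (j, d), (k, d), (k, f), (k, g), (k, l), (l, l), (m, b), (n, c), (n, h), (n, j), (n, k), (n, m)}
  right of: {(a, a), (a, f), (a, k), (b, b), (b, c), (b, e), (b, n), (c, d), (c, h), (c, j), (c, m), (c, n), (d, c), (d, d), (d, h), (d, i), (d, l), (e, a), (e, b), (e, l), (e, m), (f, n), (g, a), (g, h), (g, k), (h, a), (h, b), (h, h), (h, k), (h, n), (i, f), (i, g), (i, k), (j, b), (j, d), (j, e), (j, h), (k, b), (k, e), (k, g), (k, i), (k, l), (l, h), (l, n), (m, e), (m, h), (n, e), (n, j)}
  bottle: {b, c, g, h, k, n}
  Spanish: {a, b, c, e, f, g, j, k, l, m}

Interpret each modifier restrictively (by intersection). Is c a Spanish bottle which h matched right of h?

yes

⟦which h matched⟧ = {x : ⟨h, x⟩ ∈ ⟦matched⟧} = {a, c, d, f, g, i, k, m, n}
⟦right of h⟧ = {x : ⟨x, h⟩ ∈ ⟦right of⟧} = {c, d, g, h, j, l, m}
⟦bottle⟧ = {b, c, g, h, k, n}
… ∩ ⟦which h matched⟧ = {b, c, g, h, k, n} ∩ {a, c, d, f, g, i, k, m, n} = {c, g, k, n}
… ∩ ⟦right of h⟧ = {c, g, k, n} ∩ {c, d, g, h, j, l, m} = {c, g}
… ∩ ⟦Spanish⟧ = {c, g} ∩ {a, b, c, e, f, g, j, k, l, m} = {c, g}
⟦Spanish bottle which h matched right of h⟧ = {c, g}; c ∈ this set.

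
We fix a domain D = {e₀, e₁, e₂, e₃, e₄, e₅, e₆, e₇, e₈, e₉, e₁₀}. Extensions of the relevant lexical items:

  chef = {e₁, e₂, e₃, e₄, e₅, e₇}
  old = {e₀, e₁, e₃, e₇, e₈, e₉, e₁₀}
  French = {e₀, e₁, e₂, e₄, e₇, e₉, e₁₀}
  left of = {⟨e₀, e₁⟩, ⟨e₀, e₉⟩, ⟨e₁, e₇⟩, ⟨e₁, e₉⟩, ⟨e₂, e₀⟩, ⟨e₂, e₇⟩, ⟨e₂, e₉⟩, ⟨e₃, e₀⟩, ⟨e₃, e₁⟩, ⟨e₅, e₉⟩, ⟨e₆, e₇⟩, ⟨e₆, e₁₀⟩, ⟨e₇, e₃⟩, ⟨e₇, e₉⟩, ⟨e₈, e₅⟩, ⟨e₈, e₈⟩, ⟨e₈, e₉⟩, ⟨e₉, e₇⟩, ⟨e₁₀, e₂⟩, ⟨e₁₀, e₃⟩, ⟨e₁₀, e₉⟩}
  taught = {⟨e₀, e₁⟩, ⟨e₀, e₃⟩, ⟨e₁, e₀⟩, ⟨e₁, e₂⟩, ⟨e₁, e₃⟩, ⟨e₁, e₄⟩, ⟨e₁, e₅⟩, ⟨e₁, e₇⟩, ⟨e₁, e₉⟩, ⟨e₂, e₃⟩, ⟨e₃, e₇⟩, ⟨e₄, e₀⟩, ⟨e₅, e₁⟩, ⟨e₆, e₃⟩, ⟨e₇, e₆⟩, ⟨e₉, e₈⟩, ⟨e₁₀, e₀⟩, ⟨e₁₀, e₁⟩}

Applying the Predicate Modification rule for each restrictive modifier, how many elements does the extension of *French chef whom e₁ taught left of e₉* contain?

2

⟦whom e₁ taught⟧ = {x : ⟨e₁, x⟩ ∈ ⟦taught⟧} = {e₀, e₂, e₃, e₄, e₅, e₇, e₉}
⟦left of e₉⟧ = {x : ⟨x, e₉⟩ ∈ ⟦left of⟧} = {e₀, e₁, e₂, e₅, e₇, e₈, e₁₀}
⟦chef⟧ = {e₁, e₂, e₃, e₄, e₅, e₇}
… ∩ ⟦whom e₁ taught⟧ = {e₁, e₂, e₃, e₄, e₅, e₇} ∩ {e₀, e₂, e₃, e₄, e₅, e₇, e₉} = {e₂, e₃, e₄, e₅, e₇}
… ∩ ⟦left of e₉⟧ = {e₂, e₃, e₄, e₅, e₇} ∩ {e₀, e₁, e₂, e₅, e₇, e₈, e₁₀} = {e₂, e₅, e₇}
… ∩ ⟦French⟧ = {e₂, e₅, e₇} ∩ {e₀, e₁, e₂, e₄, e₇, e₉, e₁₀} = {e₂, e₇}
⟦French chef whom e₁ taught left of e₉⟧ = {e₂, e₇}, so the cardinality is 2.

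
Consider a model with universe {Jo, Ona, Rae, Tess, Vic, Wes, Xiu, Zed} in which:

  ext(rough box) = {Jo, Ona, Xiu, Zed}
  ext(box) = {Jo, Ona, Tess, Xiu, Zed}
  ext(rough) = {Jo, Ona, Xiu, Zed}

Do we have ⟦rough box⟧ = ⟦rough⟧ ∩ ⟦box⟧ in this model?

⟦rough⟧ ∩ ⟦box⟧ = {Jo, Ona, Xiu, Zed} ∩ {Jo, Ona, Tess, Xiu, Zed} = {Jo, Ona, Xiu, Zed}
Observed ⟦rough box⟧ = {Jo, Ona, Xiu, Zed}.
These coincide, so the modifier is intersective here.

yes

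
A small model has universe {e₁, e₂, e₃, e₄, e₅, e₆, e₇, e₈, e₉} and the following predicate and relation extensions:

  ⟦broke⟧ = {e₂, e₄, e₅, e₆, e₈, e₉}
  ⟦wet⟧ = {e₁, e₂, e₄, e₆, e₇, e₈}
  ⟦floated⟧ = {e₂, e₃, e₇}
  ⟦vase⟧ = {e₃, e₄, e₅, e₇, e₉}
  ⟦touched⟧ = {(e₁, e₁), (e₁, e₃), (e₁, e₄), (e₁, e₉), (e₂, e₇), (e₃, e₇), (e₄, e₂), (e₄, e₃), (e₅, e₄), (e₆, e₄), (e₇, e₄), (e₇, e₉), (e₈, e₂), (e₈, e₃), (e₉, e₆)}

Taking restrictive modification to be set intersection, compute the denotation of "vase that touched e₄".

⟦that touched e₄⟧ = {x : ⟨x, e₄⟩ ∈ ⟦touched⟧} = {e₁, e₅, e₆, e₇}
⟦vase⟧ = {e₃, e₄, e₅, e₇, e₉}
… ∩ ⟦that touched e₄⟧ = {e₃, e₄, e₅, e₇, e₉} ∩ {e₁, e₅, e₆, e₇} = {e₅, e₇}
So ⟦vase that touched e₄⟧ = {e₅, e₇}.

{e₅, e₇}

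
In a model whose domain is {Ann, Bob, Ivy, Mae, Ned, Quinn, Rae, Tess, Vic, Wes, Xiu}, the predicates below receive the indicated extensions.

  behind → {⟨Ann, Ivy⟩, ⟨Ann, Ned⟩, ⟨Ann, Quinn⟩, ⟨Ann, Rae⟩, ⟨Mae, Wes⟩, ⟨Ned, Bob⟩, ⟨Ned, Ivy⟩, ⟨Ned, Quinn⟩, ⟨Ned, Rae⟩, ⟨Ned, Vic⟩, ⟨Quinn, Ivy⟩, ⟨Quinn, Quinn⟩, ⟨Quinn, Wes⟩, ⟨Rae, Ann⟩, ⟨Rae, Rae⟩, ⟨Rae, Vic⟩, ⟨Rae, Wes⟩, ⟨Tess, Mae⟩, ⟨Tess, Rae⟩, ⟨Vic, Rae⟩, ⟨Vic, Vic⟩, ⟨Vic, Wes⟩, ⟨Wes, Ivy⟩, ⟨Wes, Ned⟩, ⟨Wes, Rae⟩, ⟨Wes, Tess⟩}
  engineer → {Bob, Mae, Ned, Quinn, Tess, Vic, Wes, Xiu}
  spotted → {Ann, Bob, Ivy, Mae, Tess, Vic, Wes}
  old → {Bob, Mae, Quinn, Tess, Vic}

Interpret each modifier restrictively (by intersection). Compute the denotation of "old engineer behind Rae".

⟦behind Rae⟧ = {x : ⟨x, Rae⟩ ∈ ⟦behind⟧} = {Ann, Ned, Rae, Tess, Vic, Wes}
⟦engineer⟧ = {Bob, Mae, Ned, Quinn, Tess, Vic, Wes, Xiu}
… ∩ ⟦behind Rae⟧ = {Bob, Mae, Ned, Quinn, Tess, Vic, Wes, Xiu} ∩ {Ann, Ned, Rae, Tess, Vic, Wes} = {Ned, Tess, Vic, Wes}
… ∩ ⟦old⟧ = {Ned, Tess, Vic, Wes} ∩ {Bob, Mae, Quinn, Tess, Vic} = {Tess, Vic}
So ⟦old engineer behind Rae⟧ = {Tess, Vic}.

{Tess, Vic}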